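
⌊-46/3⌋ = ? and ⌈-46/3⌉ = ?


-46/3 = -15.3333
floor = -16
ceil = -15

floor = -16, ceil = -15


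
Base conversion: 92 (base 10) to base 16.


92 (base 10) = 92 (decimal)
92 (decimal) = 5C (base 16)


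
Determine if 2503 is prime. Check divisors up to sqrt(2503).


Check divisors up to sqrt(2503) = 50.0300
No divisors found.
2503 is prime.

Yes, 2503 is prime


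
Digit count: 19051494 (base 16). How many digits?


19051494 in base 16 = 122B3E6
Number of digits = 7

7 digits (base 16)


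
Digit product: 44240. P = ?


4 × 4 × 2 × 4 × 0 = 0


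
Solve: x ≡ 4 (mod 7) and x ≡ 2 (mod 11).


M = 7*11 = 77
M1 = M/7 = 11, M2 = M/11 = 7
M1^(-1) mod 7 = 2, M2^(-1) mod 11 = 8
x = 4*11*2 + 2*7*8 = 200
200 mod 77 = 46
Check: 46 mod 7 = 4 ✓, 46 mod 11 = 2 ✓

x ≡ 46 (mod 77)


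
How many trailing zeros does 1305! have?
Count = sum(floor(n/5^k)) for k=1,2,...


floor(1305/5) = 261
floor(1305/25) = 52
floor(1305/125) = 10
floor(1305/625) = 2
Total = 325

325 trailing zeros


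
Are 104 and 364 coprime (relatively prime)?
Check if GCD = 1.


Euclidean algorithm:
364 = 3 * 104 + 52
104 = 2 * 52 + 0
GCD(104, 364) = 52

No, not coprime (GCD = 52)


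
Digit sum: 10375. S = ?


1 + 0 + 3 + 7 + 5 = 16


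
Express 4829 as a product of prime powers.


4829 / 11 = 439
439 / 439 = 1
4829 = 11 × 439


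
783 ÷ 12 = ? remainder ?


783 = 12 * 65 + 3
Check: 780 + 3 = 783

q = 65, r = 3


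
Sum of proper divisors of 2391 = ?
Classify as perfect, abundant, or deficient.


Proper divisors: 1, 3, 797
Sum = 1 + 3 + 797 = 801
801 < 2391 → deficient

s(2391) = 801 (deficient)


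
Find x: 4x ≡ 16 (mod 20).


GCD(4, 20) = 4 divides 16
Divide: 1x ≡ 4 (mod 5)
x ≡ 4 (mod 5)


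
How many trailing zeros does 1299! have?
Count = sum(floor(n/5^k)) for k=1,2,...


floor(1299/5) = 259
floor(1299/25) = 51
floor(1299/125) = 10
floor(1299/625) = 2
Total = 322

322 trailing zeros


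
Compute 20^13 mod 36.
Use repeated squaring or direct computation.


20^1 mod 36 = 20
20^2 mod 36 = 4
20^3 mod 36 = 8
20^4 mod 36 = 16
20^5 mod 36 = 32
20^6 mod 36 = 28
20^7 mod 36 = 20
20^8 mod 36 = 4
20^9 mod 36 = 8
20^10 mod 36 = 16
20^11 mod 36 = 32
20^12 mod 36 = 28
20^13 mod 36 = 20


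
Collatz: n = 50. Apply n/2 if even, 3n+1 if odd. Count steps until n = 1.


50 → 25 → 76 → 38 → 19 → 58 → 29 → 88 → 44 → 22 → 11 → 34 → 17 → 52 → 26 → 13 → 40 → 20 → 10 → 5 → 16 → 8 → 4 → 2 → 1
Total steps = 24

24 steps


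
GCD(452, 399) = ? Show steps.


452 = 1 * 399 + 53
399 = 7 * 53 + 28
53 = 1 * 28 + 25
28 = 1 * 25 + 3
25 = 8 * 3 + 1
3 = 3 * 1 + 0
GCD = 1


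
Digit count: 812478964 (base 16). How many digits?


812478964 in base 16 = 306D71F4
Number of digits = 8

8 digits (base 16)


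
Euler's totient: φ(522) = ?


522 = 2 × 3^2 × 29
Prime factors: 2, 3, 29
φ(522) = 522 × (1-1/2) × (1-1/3) × (1-1/29)
= 522 × 1/2 × 2/3 × 28/29 = 168

φ(522) = 168


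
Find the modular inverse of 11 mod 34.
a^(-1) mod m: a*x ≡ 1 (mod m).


Use the extended Euclidean algorithm on (34, 11); each row r = 34*s + 11*t:
r=34, s=1, t=0
r=11, s=0, t=1
q=3: r=1, s=1, t=-3   [34*(1) + 11*(-3) = 1]
q=11: r=0, s=-11, t=34   [34*(-11) + 11*(34) = 0]
GCD = 1 with t = -3, so 11*(-3) ≡ 1 (mod 34)
Inverse = -3 mod 34 = 31
Check: 11 * 31 = 341 ≡ 1 (mod 34)

11^(-1) ≡ 31 (mod 34)


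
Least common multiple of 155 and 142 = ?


GCD(155, 142) = 1
LCM = 155*142/1 = 22010/1 = 22010

LCM = 22010


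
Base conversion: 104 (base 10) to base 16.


104 (base 10) = 104 (decimal)
104 (decimal) = 68 (base 16)


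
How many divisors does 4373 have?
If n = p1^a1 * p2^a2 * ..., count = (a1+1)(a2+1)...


4373 = 4373^1
d(4373) = (1+1) = 2

2 divisors


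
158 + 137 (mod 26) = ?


158 + 137 = 295
295 mod 26 = 9


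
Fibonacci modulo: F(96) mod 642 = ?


F(k) mod 642 for k=1..96:
1, 1, 2, 3, 5, 8, 13, 21, 34, 55, 89, 144, 233, 377, 610, 345, 313, 16, 329, 345, 32, 377, 409, 144, 553, 55, 608, 21, 629, 8, 637, 3, 640, 1, 641, 0, 641, 641, 640, 639, 637, 634, 629, 621, 608, 587, 553, 498, 409, 265, 32, 297, 329, 626, 313, 297, 610, 265, 233, 498, 89, 587, 34, 621, 13, 634, 5, 639, 2, 641, 1, 0, 1, 1, 2, 3, 5, 8, 13, 21, 34, 55, 89, 144, 233, 377, 610, 345, 313, 16, 329, 345, 32, 377, 409, 144
F(96) mod 642 = 144


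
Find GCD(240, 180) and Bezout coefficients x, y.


Tabular extended Euclidean (each row: r = 240*s + 180*t):
r=240, s=1, t=0
r=180, s=0, t=1
q=1: r=60, s=1, t=-1   [240*(1) + 180*(-1) = 60]
q=3: r=0, s=-3, t=4   [240*(-3) + 180*(4) = 0]
GCD = 60; from the row with r=60: x=1, y=-1
Check: 240*(1) + 180*(-1) = 240 - 180 = 60

GCD = 60, x = 1, y = -1


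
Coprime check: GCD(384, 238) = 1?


Euclidean algorithm:
384 = 1 * 238 + 146
238 = 1 * 146 + 92
146 = 1 * 92 + 54
92 = 1 * 54 + 38
54 = 1 * 38 + 16
38 = 2 * 16 + 6
16 = 2 * 6 + 4
6 = 1 * 4 + 2
4 = 2 * 2 + 0
GCD(384, 238) = 2

No, not coprime (GCD = 2)


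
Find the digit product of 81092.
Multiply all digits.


8 × 1 × 0 × 9 × 2 = 0


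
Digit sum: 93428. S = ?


9 + 3 + 4 + 2 + 8 = 26


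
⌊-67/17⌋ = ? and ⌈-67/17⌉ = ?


-67/17 = -3.9412
floor = -4
ceil = -3

floor = -4, ceil = -3


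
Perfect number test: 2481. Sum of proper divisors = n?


Proper divisors of 2481: 1, 3, 827
Sum = 1 + 3 + 827 = 831

No, 2481 is not perfect (831 ≠ 2481)


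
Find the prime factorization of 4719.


4719 / 3 = 1573
1573 / 11 = 143
143 / 11 = 13
13 / 13 = 1
4719 = 3 × 11^2 × 13


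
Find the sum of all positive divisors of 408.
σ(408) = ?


Divisors of 408: 1, 2, 3, 4, 6, 8, 12, 17, 24, 34, 51, 68, 102, 136, 204, 408
Sum = 1 + 2 + 3 + 4 + 6 + 8 + 12 + 17 + 24 + 34 + 51 + 68 + 102 + 136 + 204 + 408 = 1080

σ(408) = 1080


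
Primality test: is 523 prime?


Check divisors up to sqrt(523) = 22.8692
No divisors found.
523 is prime.

Yes, 523 is prime


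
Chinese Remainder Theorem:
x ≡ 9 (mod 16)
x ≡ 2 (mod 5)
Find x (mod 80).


M = 16*5 = 80
M1 = M/16 = 5, M2 = M/5 = 16
M1^(-1) mod 16 = 13, M2^(-1) mod 5 = 1
x = 9*5*13 + 2*16*1 = 617
617 mod 80 = 57
Check: 57 mod 16 = 9 ✓, 57 mod 5 = 2 ✓

x ≡ 57 (mod 80)


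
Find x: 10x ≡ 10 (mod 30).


GCD(10, 30) = 10 divides 10
Divide: 1x ≡ 1 (mod 3)
x ≡ 1 (mod 3)


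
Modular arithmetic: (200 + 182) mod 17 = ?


200 + 182 = 382
382 mod 17 = 8


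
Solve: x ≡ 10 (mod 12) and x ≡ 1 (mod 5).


M = 12*5 = 60
M1 = M/12 = 5, M2 = M/5 = 12
M1^(-1) mod 12 = 5, M2^(-1) mod 5 = 3
x = 10*5*5 + 1*12*3 = 286
286 mod 60 = 46
Check: 46 mod 12 = 10 ✓, 46 mod 5 = 1 ✓

x ≡ 46 (mod 60)


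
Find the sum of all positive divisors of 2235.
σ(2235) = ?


Divisors of 2235: 1, 3, 5, 15, 149, 447, 745, 2235
Sum = 1 + 3 + 5 + 15 + 149 + 447 + 745 + 2235 = 3600

σ(2235) = 3600


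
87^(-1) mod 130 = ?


Use the extended Euclidean algorithm on (130, 87); each row r = 130*s + 87*t:
r=130, s=1, t=0
r=87, s=0, t=1
q=1: r=43, s=1, t=-1   [130*(1) + 87*(-1) = 43]
q=2: r=1, s=-2, t=3   [130*(-2) + 87*(3) = 1]
q=43: r=0, s=87, t=-130   [130*(87) + 87*(-130) = 0]
GCD = 1 with t = 3, so 87*(3) ≡ 1 (mod 130)
Inverse = 3 mod 130 = 3
Check: 87 * 3 = 261 ≡ 1 (mod 130)

87^(-1) ≡ 3 (mod 130)


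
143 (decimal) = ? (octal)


143 (base 10) = 143 (decimal)
143 (decimal) = 217 (base 8)


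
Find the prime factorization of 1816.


1816 / 2 = 908
908 / 2 = 454
454 / 2 = 227
227 / 227 = 1
1816 = 2^3 × 227


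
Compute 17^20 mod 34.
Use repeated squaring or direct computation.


17^1 mod 34 = 17
17^2 mod 34 = 17
17^3 mod 34 = 17
17^4 mod 34 = 17
17^5 mod 34 = 17
17^6 mod 34 = 17
17^7 mod 34 = 17
17^8 mod 34 = 17
17^9 mod 34 = 17
17^10 mod 34 = 17
17^11 mod 34 = 17
17^12 mod 34 = 17
17^13 mod 34 = 17
17^14 mod 34 = 17
17^15 mod 34 = 17
17^16 mod 34 = 17
17^17 mod 34 = 17
17^18 mod 34 = 17
17^19 mod 34 = 17
17^20 mod 34 = 17


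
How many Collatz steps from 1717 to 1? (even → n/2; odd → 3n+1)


1717 → 5152 → 2576 → 1288 → 644 → 322 → 161 → 484 → 242 → 121 → 364 → 182 → 91 → 274 → 137 → 412 → 206 → 103 → 310 → 155 → 466 → 233 → 700 → 350 → 175 → 526 → 263 → 790 → 395 → 1186 → 593 → 1780 → 890 → 445 → 1336 → 668 → 334 → 167 → 502 → 251 → 754 → 377 → 1132 → 566 → 283 → 850 → 425 → 1276 → 638 → 319 → 958 → 479 → 1438 → 719 → 2158 → 1079 → 3238 → 1619 → 4858 → 2429 → 7288 → 3644 → 1822 → 911 → 2734 → 1367 → 4102 → 2051 → 6154 → 3077 → 9232 → 4616 → 2308 → 1154 → 577 → 1732 → 866 → 433 → 1300 → 650 → 325 → 976 → 488 → 244 → 122 → 61 → 184 → 92 → 46 → 23 → 70 → 35 → 106 → 53 → 160 → 80 → 40 → 20 → 10 → 5 → 16 → 8 → 4 → 2 → 1
Total steps = 104

104 steps


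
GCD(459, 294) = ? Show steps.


459 = 1 * 294 + 165
294 = 1 * 165 + 129
165 = 1 * 129 + 36
129 = 3 * 36 + 21
36 = 1 * 21 + 15
21 = 1 * 15 + 6
15 = 2 * 6 + 3
6 = 2 * 3 + 0
GCD = 3


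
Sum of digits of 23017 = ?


2 + 3 + 0 + 1 + 7 = 13


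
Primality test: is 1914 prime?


1914 / 2 = 957 (exact division)
1914 is NOT prime.

No, 1914 is not prime


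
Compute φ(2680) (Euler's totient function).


2680 = 2^3 × 5 × 67
Prime factors: 2, 5, 67
φ(2680) = 2680 × (1-1/2) × (1-1/5) × (1-1/67)
= 2680 × 1/2 × 4/5 × 66/67 = 1056

φ(2680) = 1056


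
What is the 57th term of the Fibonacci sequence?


Sequence: 1, 1, 2, 3, 5, 8, 13, 21, 34, 55, 89, 144, 233, 377, 610, 987, 1597, 2584, 4181, 6765, 10946, 17711, 28657, 46368, 75025, 121393, 196418, 317811, 514229, 832040, 1346269, 2178309, 3524578, 5702887, 9227465, 14930352, 24157817, 39088169, 63245986, 102334155, 165580141, 267914296, 433494437, 701408733, 1134903170, 1836311903, 2971215073, 4807526976, 7778742049, 12586269025, 20365011074, 32951280099, 53316291173, 86267571272, 139583862445, 225851433717, 365435296162
F(57) = 365435296162


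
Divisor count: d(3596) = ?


3596 = 2^2 × 29^1 × 31^1
d(3596) = (2+1) × (1+1) × (1+1) = 12

12 divisors


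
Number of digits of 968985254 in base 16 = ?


968985254 in base 16 = 39C18AA6
Number of digits = 8

8 digits (base 16)


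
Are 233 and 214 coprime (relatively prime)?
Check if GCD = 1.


Euclidean algorithm:
233 = 1 * 214 + 19
214 = 11 * 19 + 5
19 = 3 * 5 + 4
5 = 1 * 4 + 1
4 = 4 * 1 + 0
GCD(233, 214) = 1

Yes, coprime (GCD = 1)


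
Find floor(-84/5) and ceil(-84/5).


-84/5 = -16.8000
floor = -17
ceil = -16

floor = -17, ceil = -16


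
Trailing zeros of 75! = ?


floor(75/5) = 15
floor(75/25) = 3
Total = 18

18 trailing zeros


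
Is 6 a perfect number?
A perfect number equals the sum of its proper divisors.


Proper divisors of 6: 1, 2, 3
Sum = 1 + 2 + 3 = 6

Yes, 6 is perfect (6 = 6)


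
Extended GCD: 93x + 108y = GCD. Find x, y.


Tabular extended Euclidean (each row: r = 93*s + 108*t):
r=93, s=1, t=0
r=108, s=0, t=1
q=0: r=93, s=1, t=0   [93*(1) + 108*(0) = 93]
q=1: r=15, s=-1, t=1   [93*(-1) + 108*(1) = 15]
q=6: r=3, s=7, t=-6   [93*(7) + 108*(-6) = 3]
q=5: r=0, s=-36, t=31   [93*(-36) + 108*(31) = 0]
GCD = 3; from the row with r=3: x=7, y=-6
Check: 93*(7) + 108*(-6) = 651 - 648 = 3

GCD = 3, x = 7, y = -6


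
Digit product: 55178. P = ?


5 × 5 × 1 × 7 × 8 = 1400


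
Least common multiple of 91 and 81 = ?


GCD(91, 81) = 1
LCM = 91*81/1 = 7371/1 = 7371

LCM = 7371


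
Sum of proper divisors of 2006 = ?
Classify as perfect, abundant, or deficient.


Proper divisors: 1, 2, 17, 34, 59, 118, 1003
Sum = 1 + 2 + 17 + 34 + 59 + 118 + 1003 = 1234
1234 < 2006 → deficient

s(2006) = 1234 (deficient)


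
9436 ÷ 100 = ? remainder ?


9436 = 100 * 94 + 36
Check: 9400 + 36 = 9436

q = 94, r = 36


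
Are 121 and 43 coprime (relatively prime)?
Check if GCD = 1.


Euclidean algorithm:
121 = 2 * 43 + 35
43 = 1 * 35 + 8
35 = 4 * 8 + 3
8 = 2 * 3 + 2
3 = 1 * 2 + 1
2 = 2 * 1 + 0
GCD(121, 43) = 1

Yes, coprime (GCD = 1)


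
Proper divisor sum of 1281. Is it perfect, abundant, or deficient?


Proper divisors: 1, 3, 7, 21, 61, 183, 427
Sum = 1 + 3 + 7 + 21 + 61 + 183 + 427 = 703
703 < 1281 → deficient

s(1281) = 703 (deficient)


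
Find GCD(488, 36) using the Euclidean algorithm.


488 = 13 * 36 + 20
36 = 1 * 20 + 16
20 = 1 * 16 + 4
16 = 4 * 4 + 0
GCD = 4


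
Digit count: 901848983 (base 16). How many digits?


901848983 in base 16 = 35C11F97
Number of digits = 8

8 digits (base 16)


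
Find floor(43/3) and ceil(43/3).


43/3 = 14.3333
floor = 14
ceil = 15

floor = 14, ceil = 15


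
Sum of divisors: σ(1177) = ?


Divisors of 1177: 1, 11, 107, 1177
Sum = 1 + 11 + 107 + 1177 = 1296

σ(1177) = 1296


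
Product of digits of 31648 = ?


3 × 1 × 6 × 4 × 8 = 576


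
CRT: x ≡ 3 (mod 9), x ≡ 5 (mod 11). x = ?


M = 9*11 = 99
M1 = M/9 = 11, M2 = M/11 = 9
M1^(-1) mod 9 = 5, M2^(-1) mod 11 = 5
x = 3*11*5 + 5*9*5 = 390
390 mod 99 = 93
Check: 93 mod 9 = 3 ✓, 93 mod 11 = 5 ✓

x ≡ 93 (mod 99)


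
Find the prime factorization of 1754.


1754 / 2 = 877
877 / 877 = 1
1754 = 2 × 877


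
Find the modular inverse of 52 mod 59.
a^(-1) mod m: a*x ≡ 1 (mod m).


Use the extended Euclidean algorithm on (59, 52); each row r = 59*s + 52*t:
r=59, s=1, t=0
r=52, s=0, t=1
q=1: r=7, s=1, t=-1   [59*(1) + 52*(-1) = 7]
q=7: r=3, s=-7, t=8   [59*(-7) + 52*(8) = 3]
q=2: r=1, s=15, t=-17   [59*(15) + 52*(-17) = 1]
q=3: r=0, s=-52, t=59   [59*(-52) + 52*(59) = 0]
GCD = 1 with t = -17, so 52*(-17) ≡ 1 (mod 59)
Inverse = -17 mod 59 = 42
Check: 52 * 42 = 2184 ≡ 1 (mod 59)

52^(-1) ≡ 42 (mod 59)


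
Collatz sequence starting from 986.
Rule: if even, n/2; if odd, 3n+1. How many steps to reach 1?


986 → 493 → 1480 → 740 → 370 → 185 → 556 → 278 → 139 → 418 → 209 → 628 → 314 → 157 → 472 → 236 → 118 → 59 → 178 → 89 → 268 → 134 → 67 → 202 → 101 → 304 → 152 → 76 → 38 → 19 → 58 → 29 → 88 → 44 → 22 → 11 → 34 → 17 → 52 → 26 → 13 → 40 → 20 → 10 → 5 → 16 → 8 → 4 → 2 → 1
Total steps = 49

49 steps


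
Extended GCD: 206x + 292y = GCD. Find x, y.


Tabular extended Euclidean (each row: r = 206*s + 292*t):
r=206, s=1, t=0
r=292, s=0, t=1
q=0: r=206, s=1, t=0   [206*(1) + 292*(0) = 206]
q=1: r=86, s=-1, t=1   [206*(-1) + 292*(1) = 86]
q=2: r=34, s=3, t=-2   [206*(3) + 292*(-2) = 34]
q=2: r=18, s=-7, t=5   [206*(-7) + 292*(5) = 18]
q=1: r=16, s=10, t=-7   [206*(10) + 292*(-7) = 16]
q=1: r=2, s=-17, t=12   [206*(-17) + 292*(12) = 2]
q=8: r=0, s=146, t=-103   [206*(146) + 292*(-103) = 0]
GCD = 2; from the row with r=2: x=-17, y=12
Check: 206*(-17) + 292*(12) = -3502 + 3504 = 2

GCD = 2, x = -17, y = 12


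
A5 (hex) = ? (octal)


A5 (base 16) = 165 (decimal)
165 (decimal) = 245 (base 8)


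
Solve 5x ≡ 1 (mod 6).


GCD(5, 6) = 1, unique solution
a^(-1) mod 6 = 5
x = 5 * 1 mod 6 = 5

x ≡ 5 (mod 6)


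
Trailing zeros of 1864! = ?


floor(1864/5) = 372
floor(1864/25) = 74
floor(1864/125) = 14
floor(1864/625) = 2
Total = 462

462 trailing zeros


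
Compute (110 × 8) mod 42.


110 × 8 = 880
880 mod 42 = 40


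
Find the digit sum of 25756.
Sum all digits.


2 + 5 + 7 + 5 + 6 = 25


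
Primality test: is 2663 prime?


Check divisors up to sqrt(2663) = 51.6043
No divisors found.
2663 is prime.

Yes, 2663 is prime


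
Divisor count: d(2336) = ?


2336 = 2^5 × 73^1
d(2336) = (5+1) × (1+1) = 12

12 divisors


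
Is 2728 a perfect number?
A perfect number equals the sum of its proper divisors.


Proper divisors of 2728: 1, 2, 4, 8, 11, 22, 31, 44, 62, 88, 124, 248, 341, 682, 1364
Sum = 1 + 2 + 4 + 8 + 11 + 22 + 31 + 44 + 62 + 88 + 124 + 248 + 341 + 682 + 1364 = 3032

No, 2728 is not perfect (3032 ≠ 2728)


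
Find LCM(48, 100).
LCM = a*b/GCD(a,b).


GCD(48, 100) = 4
LCM = 48*100/4 = 4800/4 = 1200

LCM = 1200


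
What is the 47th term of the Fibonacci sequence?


Sequence: 1, 1, 2, 3, 5, 8, 13, 21, 34, 55, 89, 144, 233, 377, 610, 987, 1597, 2584, 4181, 6765, 10946, 17711, 28657, 46368, 75025, 121393, 196418, 317811, 514229, 832040, 1346269, 2178309, 3524578, 5702887, 9227465, 14930352, 24157817, 39088169, 63245986, 102334155, 165580141, 267914296, 433494437, 701408733, 1134903170, 1836311903, 2971215073
F(47) = 2971215073


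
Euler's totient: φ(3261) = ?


3261 = 3 × 1087
Prime factors: 3, 1087
φ(3261) = 3261 × (1-1/3) × (1-1/1087)
= 3261 × 2/3 × 1086/1087 = 2172

φ(3261) = 2172


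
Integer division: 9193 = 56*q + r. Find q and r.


9193 = 56 * 164 + 9
Check: 9184 + 9 = 9193

q = 164, r = 9


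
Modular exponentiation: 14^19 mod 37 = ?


14^1 mod 37 = 14
14^2 mod 37 = 11
14^3 mod 37 = 6
14^4 mod 37 = 10
14^5 mod 37 = 29
14^6 mod 37 = 36
14^7 mod 37 = 23
14^8 mod 37 = 26
14^9 mod 37 = 31
14^10 mod 37 = 27
14^11 mod 37 = 8
14^12 mod 37 = 1
14^13 mod 37 = 14
14^14 mod 37 = 11
14^15 mod 37 = 6
14^16 mod 37 = 10
14^17 mod 37 = 29
14^18 mod 37 = 36
14^19 mod 37 = 23


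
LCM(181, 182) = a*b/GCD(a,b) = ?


GCD(181, 182) = 1
LCM = 181*182/1 = 32942/1 = 32942

LCM = 32942


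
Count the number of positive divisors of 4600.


4600 = 2^3 × 5^2 × 23^1
d(4600) = (3+1) × (2+1) × (1+1) = 24

24 divisors


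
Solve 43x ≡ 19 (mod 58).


GCD(43, 58) = 1, unique solution
a^(-1) mod 58 = 27
x = 27 * 19 mod 58 = 49

x ≡ 49 (mod 58)


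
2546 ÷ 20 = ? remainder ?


2546 = 20 * 127 + 6
Check: 2540 + 6 = 2546

q = 127, r = 6


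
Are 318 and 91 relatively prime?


Euclidean algorithm:
318 = 3 * 91 + 45
91 = 2 * 45 + 1
45 = 45 * 1 + 0
GCD(318, 91) = 1

Yes, coprime (GCD = 1)


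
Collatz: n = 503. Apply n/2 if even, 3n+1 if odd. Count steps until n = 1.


503 → 1510 → 755 → 2266 → 1133 → 3400 → 1700 → 850 → 425 → 1276 → 638 → 319 → 958 → 479 → 1438 → 719 → 2158 → 1079 → 3238 → 1619 → 4858 → 2429 → 7288 → 3644 → 1822 → 911 → 2734 → 1367 → 4102 → 2051 → 6154 → 3077 → 9232 → 4616 → 2308 → 1154 → 577 → 1732 → 866 → 433 → 1300 → 650 → 325 → 976 → 488 → 244 → 122 → 61 → 184 → 92 → 46 → 23 → 70 → 35 → 106 → 53 → 160 → 80 → 40 → 20 → 10 → 5 → 16 → 8 → 4 → 2 → 1
Total steps = 66

66 steps


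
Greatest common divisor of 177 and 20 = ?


177 = 8 * 20 + 17
20 = 1 * 17 + 3
17 = 5 * 3 + 2
3 = 1 * 2 + 1
2 = 2 * 1 + 0
GCD = 1


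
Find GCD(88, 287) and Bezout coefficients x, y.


Tabular extended Euclidean (each row: r = 88*s + 287*t):
r=88, s=1, t=0
r=287, s=0, t=1
q=0: r=88, s=1, t=0   [88*(1) + 287*(0) = 88]
q=3: r=23, s=-3, t=1   [88*(-3) + 287*(1) = 23]
q=3: r=19, s=10, t=-3   [88*(10) + 287*(-3) = 19]
q=1: r=4, s=-13, t=4   [88*(-13) + 287*(4) = 4]
q=4: r=3, s=62, t=-19   [88*(62) + 287*(-19) = 3]
q=1: r=1, s=-75, t=23   [88*(-75) + 287*(23) = 1]
q=3: r=0, s=287, t=-88   [88*(287) + 287*(-88) = 0]
GCD = 1; from the row with r=1: x=-75, y=23
Check: 88*(-75) + 287*(23) = -6600 + 6601 = 1

GCD = 1, x = -75, y = 23


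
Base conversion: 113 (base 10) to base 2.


113 (base 10) = 113 (decimal)
113 (decimal) = 1110001 (base 2)


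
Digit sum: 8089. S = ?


8 + 0 + 8 + 9 = 25


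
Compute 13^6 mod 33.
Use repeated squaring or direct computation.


13^1 mod 33 = 13
13^2 mod 33 = 4
13^3 mod 33 = 19
13^4 mod 33 = 16
13^5 mod 33 = 10
13^6 mod 33 = 31


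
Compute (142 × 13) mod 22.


142 × 13 = 1846
1846 mod 22 = 20


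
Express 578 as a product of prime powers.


578 / 2 = 289
289 / 17 = 17
17 / 17 = 1
578 = 2 × 17^2


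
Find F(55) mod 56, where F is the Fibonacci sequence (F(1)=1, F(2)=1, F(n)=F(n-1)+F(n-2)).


F(k) mod 56 for k=1..55:
1, 1, 2, 3, 5, 8, 13, 21, 34, 55, 33, 32, 9, 41, 50, 35, 29, 8, 37, 45, 26, 15, 41, 0, 41, 41, 26, 11, 37, 48, 29, 21, 50, 15, 9, 24, 33, 1, 34, 35, 13, 48, 5, 53, 2, 55, 1, 0, 1, 1, 2, 3, 5, 8, 13
F(55) mod 56 = 13


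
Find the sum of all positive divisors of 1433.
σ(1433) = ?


Divisors of 1433: 1, 1433
Sum = 1 + 1433 = 1434

σ(1433) = 1434


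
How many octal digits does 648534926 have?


648534926 in base 8 = 4651755616
Number of digits = 10

10 digits (base 8)


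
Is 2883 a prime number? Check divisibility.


2883 / 3 = 961 (exact division)
2883 is NOT prime.

No, 2883 is not prime


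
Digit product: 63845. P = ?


6 × 3 × 8 × 4 × 5 = 2880


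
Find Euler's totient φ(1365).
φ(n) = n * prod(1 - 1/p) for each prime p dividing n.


1365 = 3 × 5 × 7 × 13
Prime factors: 3, 5, 7, 13
φ(1365) = 1365 × (1-1/3) × (1-1/5) × (1-1/7) × (1-1/13)
= 1365 × 2/3 × 4/5 × 6/7 × 12/13 = 576

φ(1365) = 576


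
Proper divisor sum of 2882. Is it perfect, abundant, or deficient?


Proper divisors: 1, 2, 11, 22, 131, 262, 1441
Sum = 1 + 2 + 11 + 22 + 131 + 262 + 1441 = 1870
1870 < 2882 → deficient

s(2882) = 1870 (deficient)


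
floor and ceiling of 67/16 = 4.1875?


67/16 = 4.1875
floor = 4
ceil = 5

floor = 4, ceil = 5


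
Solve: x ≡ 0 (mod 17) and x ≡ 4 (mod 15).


M = 17*15 = 255
M1 = M/17 = 15, M2 = M/15 = 17
M1^(-1) mod 17 = 8, M2^(-1) mod 15 = 8
x = 0*15*8 + 4*17*8 = 544
544 mod 255 = 34
Check: 34 mod 17 = 0 ✓, 34 mod 15 = 4 ✓

x ≡ 34 (mod 255)


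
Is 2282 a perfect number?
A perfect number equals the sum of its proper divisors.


Proper divisors of 2282: 1, 2, 7, 14, 163, 326, 1141
Sum = 1 + 2 + 7 + 14 + 163 + 326 + 1141 = 1654

No, 2282 is not perfect (1654 ≠ 2282)


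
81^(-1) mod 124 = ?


Use the extended Euclidean algorithm on (124, 81); each row r = 124*s + 81*t:
r=124, s=1, t=0
r=81, s=0, t=1
q=1: r=43, s=1, t=-1   [124*(1) + 81*(-1) = 43]
q=1: r=38, s=-1, t=2   [124*(-1) + 81*(2) = 38]
q=1: r=5, s=2, t=-3   [124*(2) + 81*(-3) = 5]
q=7: r=3, s=-15, t=23   [124*(-15) + 81*(23) = 3]
q=1: r=2, s=17, t=-26   [124*(17) + 81*(-26) = 2]
q=1: r=1, s=-32, t=49   [124*(-32) + 81*(49) = 1]
q=2: r=0, s=81, t=-124   [124*(81) + 81*(-124) = 0]
GCD = 1 with t = 49, so 81*(49) ≡ 1 (mod 124)
Inverse = 49 mod 124 = 49
Check: 81 * 49 = 3969 ≡ 1 (mod 124)

81^(-1) ≡ 49 (mod 124)


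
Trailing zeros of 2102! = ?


floor(2102/5) = 420
floor(2102/25) = 84
floor(2102/125) = 16
floor(2102/625) = 3
Total = 523

523 trailing zeros


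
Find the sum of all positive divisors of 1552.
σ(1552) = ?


Divisors of 1552: 1, 2, 4, 8, 16, 97, 194, 388, 776, 1552
Sum = 1 + 2 + 4 + 8 + 16 + 97 + 194 + 388 + 776 + 1552 = 3038

σ(1552) = 3038


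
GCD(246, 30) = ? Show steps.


246 = 8 * 30 + 6
30 = 5 * 6 + 0
GCD = 6


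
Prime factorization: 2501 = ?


2501 / 41 = 61
61 / 61 = 1
2501 = 41 × 61


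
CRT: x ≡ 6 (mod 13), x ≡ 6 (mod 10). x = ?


M = 13*10 = 130
M1 = M/13 = 10, M2 = M/10 = 13
M1^(-1) mod 13 = 4, M2^(-1) mod 10 = 7
x = 6*10*4 + 6*13*7 = 786
786 mod 130 = 6
Check: 6 mod 13 = 6 ✓, 6 mod 10 = 6 ✓

x ≡ 6 (mod 130)


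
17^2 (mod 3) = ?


17^1 mod 3 = 2
17^2 mod 3 = 1


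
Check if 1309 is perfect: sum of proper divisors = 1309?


Proper divisors of 1309: 1, 7, 11, 17, 77, 119, 187
Sum = 1 + 7 + 11 + 17 + 77 + 119 + 187 = 419

No, 1309 is not perfect (419 ≠ 1309)


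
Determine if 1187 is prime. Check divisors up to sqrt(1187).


Check divisors up to sqrt(1187) = 34.4529
No divisors found.
1187 is prime.

Yes, 1187 is prime


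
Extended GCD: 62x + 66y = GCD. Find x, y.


Tabular extended Euclidean (each row: r = 62*s + 66*t):
r=62, s=1, t=0
r=66, s=0, t=1
q=0: r=62, s=1, t=0   [62*(1) + 66*(0) = 62]
q=1: r=4, s=-1, t=1   [62*(-1) + 66*(1) = 4]
q=15: r=2, s=16, t=-15   [62*(16) + 66*(-15) = 2]
q=2: r=0, s=-33, t=31   [62*(-33) + 66*(31) = 0]
GCD = 2; from the row with r=2: x=16, y=-15
Check: 62*(16) + 66*(-15) = 992 - 990 = 2

GCD = 2, x = 16, y = -15


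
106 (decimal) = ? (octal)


106 (base 10) = 106 (decimal)
106 (decimal) = 152 (base 8)


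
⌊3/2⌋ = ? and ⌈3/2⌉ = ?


3/2 = 1.5000
floor = 1
ceil = 2

floor = 1, ceil = 2


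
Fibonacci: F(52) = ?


Sequence: 1, 1, 2, 3, 5, 8, 13, 21, 34, 55, 89, 144, 233, 377, 610, 987, 1597, 2584, 4181, 6765, 10946, 17711, 28657, 46368, 75025, 121393, 196418, 317811, 514229, 832040, 1346269, 2178309, 3524578, 5702887, 9227465, 14930352, 24157817, 39088169, 63245986, 102334155, 165580141, 267914296, 433494437, 701408733, 1134903170, 1836311903, 2971215073, 4807526976, 7778742049, 12586269025, 20365011074, 32951280099
F(52) = 32951280099


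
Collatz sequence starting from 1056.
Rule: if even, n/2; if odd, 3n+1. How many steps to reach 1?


1056 → 528 → 264 → 132 → 66 → 33 → 100 → 50 → 25 → 76 → 38 → 19 → 58 → 29 → 88 → 44 → 22 → 11 → 34 → 17 → 52 → 26 → 13 → 40 → 20 → 10 → 5 → 16 → 8 → 4 → 2 → 1
Total steps = 31

31 steps


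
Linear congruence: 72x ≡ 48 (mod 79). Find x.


GCD(72, 79) = 1, unique solution
a^(-1) mod 79 = 45
x = 45 * 48 mod 79 = 27

x ≡ 27 (mod 79)


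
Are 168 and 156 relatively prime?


Euclidean algorithm:
168 = 1 * 156 + 12
156 = 13 * 12 + 0
GCD(168, 156) = 12

No, not coprime (GCD = 12)


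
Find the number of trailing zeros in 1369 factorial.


floor(1369/5) = 273
floor(1369/25) = 54
floor(1369/125) = 10
floor(1369/625) = 2
Total = 339

339 trailing zeros


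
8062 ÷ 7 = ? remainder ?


8062 = 7 * 1151 + 5
Check: 8057 + 5 = 8062

q = 1151, r = 5


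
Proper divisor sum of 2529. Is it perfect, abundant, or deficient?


Proper divisors: 1, 3, 9, 281, 843
Sum = 1 + 3 + 9 + 281 + 843 = 1137
1137 < 2529 → deficient

s(2529) = 1137 (deficient)


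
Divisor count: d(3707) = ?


3707 = 11^1 × 337^1
d(3707) = (1+1) × (1+1) = 4

4 divisors


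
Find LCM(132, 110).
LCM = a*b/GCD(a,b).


GCD(132, 110) = 22
LCM = 132*110/22 = 14520/22 = 660

LCM = 660


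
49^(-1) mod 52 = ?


Use the extended Euclidean algorithm on (52, 49); each row r = 52*s + 49*t:
r=52, s=1, t=0
r=49, s=0, t=1
q=1: r=3, s=1, t=-1   [52*(1) + 49*(-1) = 3]
q=16: r=1, s=-16, t=17   [52*(-16) + 49*(17) = 1]
q=3: r=0, s=49, t=-52   [52*(49) + 49*(-52) = 0]
GCD = 1 with t = 17, so 49*(17) ≡ 1 (mod 52)
Inverse = 17 mod 52 = 17
Check: 49 * 17 = 833 ≡ 1 (mod 52)

49^(-1) ≡ 17 (mod 52)


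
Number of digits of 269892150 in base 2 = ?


269892150 in base 2 = 10000000101100011101000110110
Number of digits = 29

29 digits (base 2)


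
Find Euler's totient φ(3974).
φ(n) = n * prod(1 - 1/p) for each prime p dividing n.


3974 = 2 × 1987
Prime factors: 2, 1987
φ(3974) = 3974 × (1-1/2) × (1-1/1987)
= 3974 × 1/2 × 1986/1987 = 1986

φ(3974) = 1986


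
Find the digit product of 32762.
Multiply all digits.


3 × 2 × 7 × 6 × 2 = 504


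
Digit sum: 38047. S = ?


3 + 8 + 0 + 4 + 7 = 22


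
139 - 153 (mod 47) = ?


139 - 153 = -14
-14 mod 47 = 33


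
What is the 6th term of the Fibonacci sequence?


Sequence: 1, 1, 2, 3, 5, 8
F(6) = 8


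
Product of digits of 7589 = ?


7 × 5 × 8 × 9 = 2520


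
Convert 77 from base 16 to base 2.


77 (base 16) = 119 (decimal)
119 (decimal) = 1110111 (base 2)


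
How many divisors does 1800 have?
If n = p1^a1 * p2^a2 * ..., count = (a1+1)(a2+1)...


1800 = 2^3 × 3^2 × 5^2
d(1800) = (3+1) × (2+1) × (2+1) = 36

36 divisors


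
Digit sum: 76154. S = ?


7 + 6 + 1 + 5 + 4 = 23


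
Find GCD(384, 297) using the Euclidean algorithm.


384 = 1 * 297 + 87
297 = 3 * 87 + 36
87 = 2 * 36 + 15
36 = 2 * 15 + 6
15 = 2 * 6 + 3
6 = 2 * 3 + 0
GCD = 3


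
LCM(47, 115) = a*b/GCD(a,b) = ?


GCD(47, 115) = 1
LCM = 47*115/1 = 5405/1 = 5405

LCM = 5405


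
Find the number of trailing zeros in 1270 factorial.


floor(1270/5) = 254
floor(1270/25) = 50
floor(1270/125) = 10
floor(1270/625) = 2
Total = 316

316 trailing zeros


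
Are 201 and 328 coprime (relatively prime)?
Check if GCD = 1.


Euclidean algorithm:
328 = 1 * 201 + 127
201 = 1 * 127 + 74
127 = 1 * 74 + 53
74 = 1 * 53 + 21
53 = 2 * 21 + 11
21 = 1 * 11 + 10
11 = 1 * 10 + 1
10 = 10 * 1 + 0
GCD(201, 328) = 1

Yes, coprime (GCD = 1)


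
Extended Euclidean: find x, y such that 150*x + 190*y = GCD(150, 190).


Tabular extended Euclidean (each row: r = 150*s + 190*t):
r=150, s=1, t=0
r=190, s=0, t=1
q=0: r=150, s=1, t=0   [150*(1) + 190*(0) = 150]
q=1: r=40, s=-1, t=1   [150*(-1) + 190*(1) = 40]
q=3: r=30, s=4, t=-3   [150*(4) + 190*(-3) = 30]
q=1: r=10, s=-5, t=4   [150*(-5) + 190*(4) = 10]
q=3: r=0, s=19, t=-15   [150*(19) + 190*(-15) = 0]
GCD = 10; from the row with r=10: x=-5, y=4
Check: 150*(-5) + 190*(4) = -750 + 760 = 10

GCD = 10, x = -5, y = 4


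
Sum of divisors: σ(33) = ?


Divisors of 33: 1, 3, 11, 33
Sum = 1 + 3 + 11 + 33 = 48

σ(33) = 48


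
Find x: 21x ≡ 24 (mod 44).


GCD(21, 44) = 1, unique solution
a^(-1) mod 44 = 21
x = 21 * 24 mod 44 = 20

x ≡ 20 (mod 44)


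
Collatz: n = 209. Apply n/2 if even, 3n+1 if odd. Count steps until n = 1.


209 → 628 → 314 → 157 → 472 → 236 → 118 → 59 → 178 → 89 → 268 → 134 → 67 → 202 → 101 → 304 → 152 → 76 → 38 → 19 → 58 → 29 → 88 → 44 → 22 → 11 → 34 → 17 → 52 → 26 → 13 → 40 → 20 → 10 → 5 → 16 → 8 → 4 → 2 → 1
Total steps = 39

39 steps


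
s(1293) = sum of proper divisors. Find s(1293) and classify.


Proper divisors: 1, 3, 431
Sum = 1 + 3 + 431 = 435
435 < 1293 → deficient

s(1293) = 435 (deficient)


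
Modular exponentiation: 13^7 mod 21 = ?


13^1 mod 21 = 13
13^2 mod 21 = 1
13^3 mod 21 = 13
13^4 mod 21 = 1
13^5 mod 21 = 13
13^6 mod 21 = 1
13^7 mod 21 = 13


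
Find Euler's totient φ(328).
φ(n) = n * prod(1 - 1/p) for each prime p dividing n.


328 = 2^3 × 41
Prime factors: 2, 41
φ(328) = 328 × (1-1/2) × (1-1/41)
= 328 × 1/2 × 40/41 = 160

φ(328) = 160


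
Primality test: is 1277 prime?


Check divisors up to sqrt(1277) = 35.7351
No divisors found.
1277 is prime.

Yes, 1277 is prime


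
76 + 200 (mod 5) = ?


76 + 200 = 276
276 mod 5 = 1


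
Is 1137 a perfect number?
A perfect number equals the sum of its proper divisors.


Proper divisors of 1137: 1, 3, 379
Sum = 1 + 3 + 379 = 383

No, 1137 is not perfect (383 ≠ 1137)


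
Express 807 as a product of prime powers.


807 / 3 = 269
269 / 269 = 1
807 = 3 × 269


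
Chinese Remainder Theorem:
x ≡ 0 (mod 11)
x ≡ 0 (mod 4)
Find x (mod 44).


M = 11*4 = 44
M1 = M/11 = 4, M2 = M/4 = 11
M1^(-1) mod 11 = 3, M2^(-1) mod 4 = 3
x = 0*4*3 + 0*11*3 = 0
0 mod 44 = 0
Check: 0 mod 11 = 0 ✓, 0 mod 4 = 0 ✓

x ≡ 0 (mod 44)


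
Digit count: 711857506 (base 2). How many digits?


711857506 in base 2 = 101010011011100001010101100010
Number of digits = 30

30 digits (base 2)


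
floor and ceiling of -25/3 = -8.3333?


-25/3 = -8.3333
floor = -9
ceil = -8

floor = -9, ceil = -8


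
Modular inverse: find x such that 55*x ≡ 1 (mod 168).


Use the extended Euclidean algorithm on (168, 55); each row r = 168*s + 55*t:
r=168, s=1, t=0
r=55, s=0, t=1
q=3: r=3, s=1, t=-3   [168*(1) + 55*(-3) = 3]
q=18: r=1, s=-18, t=55   [168*(-18) + 55*(55) = 1]
q=3: r=0, s=55, t=-168   [168*(55) + 55*(-168) = 0]
GCD = 1 with t = 55, so 55*(55) ≡ 1 (mod 168)
Inverse = 55 mod 168 = 55
Check: 55 * 55 = 3025 ≡ 1 (mod 168)

55^(-1) ≡ 55 (mod 168)


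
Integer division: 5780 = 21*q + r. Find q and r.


5780 = 21 * 275 + 5
Check: 5775 + 5 = 5780

q = 275, r = 5


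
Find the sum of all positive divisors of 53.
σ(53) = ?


Divisors of 53: 1, 53
Sum = 1 + 53 = 54

σ(53) = 54


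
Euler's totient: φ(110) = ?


110 = 2 × 5 × 11
Prime factors: 2, 5, 11
φ(110) = 110 × (1-1/2) × (1-1/5) × (1-1/11)
= 110 × 1/2 × 4/5 × 10/11 = 40

φ(110) = 40


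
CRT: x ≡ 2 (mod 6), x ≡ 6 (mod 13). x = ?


M = 6*13 = 78
M1 = M/6 = 13, M2 = M/13 = 6
M1^(-1) mod 6 = 1, M2^(-1) mod 13 = 11
x = 2*13*1 + 6*6*11 = 422
422 mod 78 = 32
Check: 32 mod 6 = 2 ✓, 32 mod 13 = 6 ✓

x ≡ 32 (mod 78)


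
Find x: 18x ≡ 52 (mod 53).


GCD(18, 53) = 1, unique solution
a^(-1) mod 53 = 3
x = 3 * 52 mod 53 = 50

x ≡ 50 (mod 53)


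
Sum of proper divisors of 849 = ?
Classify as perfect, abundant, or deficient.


Proper divisors: 1, 3, 283
Sum = 1 + 3 + 283 = 287
287 < 849 → deficient

s(849) = 287 (deficient)


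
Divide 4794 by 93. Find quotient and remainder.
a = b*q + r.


4794 = 93 * 51 + 51
Check: 4743 + 51 = 4794

q = 51, r = 51


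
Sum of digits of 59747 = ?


5 + 9 + 7 + 4 + 7 = 32


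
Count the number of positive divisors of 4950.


4950 = 2^1 × 3^2 × 5^2 × 11^1
d(4950) = (1+1) × (2+1) × (2+1) × (1+1) = 36

36 divisors


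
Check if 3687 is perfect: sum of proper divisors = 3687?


Proper divisors of 3687: 1, 3, 1229
Sum = 1 + 3 + 1229 = 1233

No, 3687 is not perfect (1233 ≠ 3687)


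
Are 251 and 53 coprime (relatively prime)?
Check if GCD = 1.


Euclidean algorithm:
251 = 4 * 53 + 39
53 = 1 * 39 + 14
39 = 2 * 14 + 11
14 = 1 * 11 + 3
11 = 3 * 3 + 2
3 = 1 * 2 + 1
2 = 2 * 1 + 0
GCD(251, 53) = 1

Yes, coprime (GCD = 1)


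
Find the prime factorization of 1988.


1988 / 2 = 994
994 / 2 = 497
497 / 7 = 71
71 / 71 = 1
1988 = 2^2 × 7 × 71


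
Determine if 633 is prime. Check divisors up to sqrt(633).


633 / 3 = 211 (exact division)
633 is NOT prime.

No, 633 is not prime


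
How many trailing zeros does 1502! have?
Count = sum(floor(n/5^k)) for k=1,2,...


floor(1502/5) = 300
floor(1502/25) = 60
floor(1502/125) = 12
floor(1502/625) = 2
Total = 374

374 trailing zeros


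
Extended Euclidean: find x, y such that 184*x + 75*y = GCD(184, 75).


Tabular extended Euclidean (each row: r = 184*s + 75*t):
r=184, s=1, t=0
r=75, s=0, t=1
q=2: r=34, s=1, t=-2   [184*(1) + 75*(-2) = 34]
q=2: r=7, s=-2, t=5   [184*(-2) + 75*(5) = 7]
q=4: r=6, s=9, t=-22   [184*(9) + 75*(-22) = 6]
q=1: r=1, s=-11, t=27   [184*(-11) + 75*(27) = 1]
q=6: r=0, s=75, t=-184   [184*(75) + 75*(-184) = 0]
GCD = 1; from the row with r=1: x=-11, y=27
Check: 184*(-11) + 75*(27) = -2024 + 2025 = 1

GCD = 1, x = -11, y = 27


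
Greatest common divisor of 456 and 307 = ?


456 = 1 * 307 + 149
307 = 2 * 149 + 9
149 = 16 * 9 + 5
9 = 1 * 5 + 4
5 = 1 * 4 + 1
4 = 4 * 1 + 0
GCD = 1


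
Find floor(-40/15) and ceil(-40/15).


-40/15 = -2.6667
floor = -3
ceil = -2

floor = -3, ceil = -2


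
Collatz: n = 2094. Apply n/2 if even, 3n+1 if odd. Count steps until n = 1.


2094 → 1047 → 3142 → 1571 → 4714 → 2357 → 7072 → 3536 → 1768 → 884 → 442 → 221 → 664 → 332 → 166 → 83 → 250 → 125 → 376 → 188 → 94 → 47 → 142 → 71 → 214 → 107 → 322 → 161 → 484 → 242 → 121 → 364 → 182 → 91 → 274 → 137 → 412 → 206 → 103 → 310 → 155 → 466 → 233 → 700 → 350 → 175 → 526 → 263 → 790 → 395 → 1186 → 593 → 1780 → 890 → 445 → 1336 → 668 → 334 → 167 → 502 → 251 → 754 → 377 → 1132 → 566 → 283 → 850 → 425 → 1276 → 638 → 319 → 958 → 479 → 1438 → 719 → 2158 → 1079 → 3238 → 1619 → 4858 → 2429 → 7288 → 3644 → 1822 → 911 → 2734 → 1367 → 4102 → 2051 → 6154 → 3077 → 9232 → 4616 → 2308 → 1154 → 577 → 1732 → 866 → 433 → 1300 → 650 → 325 → 976 → 488 → 244 → 122 → 61 → 184 → 92 → 46 → 23 → 70 → 35 → 106 → 53 → 160 → 80 → 40 → 20 → 10 → 5 → 16 → 8 → 4 → 2 → 1
Total steps = 125

125 steps


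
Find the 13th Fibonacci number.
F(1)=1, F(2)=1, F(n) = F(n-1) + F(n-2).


Sequence: 1, 1, 2, 3, 5, 8, 13, 21, 34, 55, 89, 144, 233
F(13) = 233


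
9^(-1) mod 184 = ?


Use the extended Euclidean algorithm on (184, 9); each row r = 184*s + 9*t:
r=184, s=1, t=0
r=9, s=0, t=1
q=20: r=4, s=1, t=-20   [184*(1) + 9*(-20) = 4]
q=2: r=1, s=-2, t=41   [184*(-2) + 9*(41) = 1]
q=4: r=0, s=9, t=-184   [184*(9) + 9*(-184) = 0]
GCD = 1 with t = 41, so 9*(41) ≡ 1 (mod 184)
Inverse = 41 mod 184 = 41
Check: 9 * 41 = 369 ≡ 1 (mod 184)

9^(-1) ≡ 41 (mod 184)


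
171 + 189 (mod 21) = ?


171 + 189 = 360
360 mod 21 = 3


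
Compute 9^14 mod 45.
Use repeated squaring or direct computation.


9^1 mod 45 = 9
9^2 mod 45 = 36
9^3 mod 45 = 9
9^4 mod 45 = 36
9^5 mod 45 = 9
9^6 mod 45 = 36
9^7 mod 45 = 9
9^8 mod 45 = 36
9^9 mod 45 = 9
9^10 mod 45 = 36
9^11 mod 45 = 9
9^12 mod 45 = 36
9^13 mod 45 = 9
9^14 mod 45 = 36


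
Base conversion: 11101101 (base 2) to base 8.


11101101 (base 2) = 237 (decimal)
237 (decimal) = 355 (base 8)


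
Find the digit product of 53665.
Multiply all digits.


5 × 3 × 6 × 6 × 5 = 2700


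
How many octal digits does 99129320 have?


99129320 in base 8 = 572113750
Number of digits = 9

9 digits (base 8)


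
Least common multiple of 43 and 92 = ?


GCD(43, 92) = 1
LCM = 43*92/1 = 3956/1 = 3956

LCM = 3956


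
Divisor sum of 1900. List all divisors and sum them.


Divisors of 1900: 1, 2, 4, 5, 10, 19, 20, 25, 38, 50, 76, 95, 100, 190, 380, 475, 950, 1900
Sum = 1 + 2 + 4 + 5 + 10 + 19 + 20 + 25 + 38 + 50 + 76 + 95 + 100 + 190 + 380 + 475 + 950 + 1900 = 4340

σ(1900) = 4340


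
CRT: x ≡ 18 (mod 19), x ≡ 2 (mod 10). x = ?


M = 19*10 = 190
M1 = M/19 = 10, M2 = M/10 = 19
M1^(-1) mod 19 = 2, M2^(-1) mod 10 = 9
x = 18*10*2 + 2*19*9 = 702
702 mod 190 = 132
Check: 132 mod 19 = 18 ✓, 132 mod 10 = 2 ✓

x ≡ 132 (mod 190)


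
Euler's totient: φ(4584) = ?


4584 = 2^3 × 3 × 191
Prime factors: 2, 3, 191
φ(4584) = 4584 × (1-1/2) × (1-1/3) × (1-1/191)
= 4584 × 1/2 × 2/3 × 190/191 = 1520

φ(4584) = 1520


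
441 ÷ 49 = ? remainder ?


441 = 49 * 9 + 0
Check: 441 + 0 = 441

q = 9, r = 0


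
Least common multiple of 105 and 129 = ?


GCD(105, 129) = 3
LCM = 105*129/3 = 13545/3 = 4515

LCM = 4515


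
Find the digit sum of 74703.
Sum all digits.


7 + 4 + 7 + 0 + 3 = 21


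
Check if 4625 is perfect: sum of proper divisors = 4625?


Proper divisors of 4625: 1, 5, 25, 37, 125, 185, 925
Sum = 1 + 5 + 25 + 37 + 125 + 185 + 925 = 1303

No, 4625 is not perfect (1303 ≠ 4625)


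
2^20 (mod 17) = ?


2^1 mod 17 = 2
2^2 mod 17 = 4
2^3 mod 17 = 8
2^4 mod 17 = 16
2^5 mod 17 = 15
2^6 mod 17 = 13
2^7 mod 17 = 9
2^8 mod 17 = 1
2^9 mod 17 = 2
2^10 mod 17 = 4
2^11 mod 17 = 8
2^12 mod 17 = 16
2^13 mod 17 = 15
2^14 mod 17 = 13
2^15 mod 17 = 9
2^16 mod 17 = 1
2^17 mod 17 = 2
2^18 mod 17 = 4
2^19 mod 17 = 8
2^20 mod 17 = 16


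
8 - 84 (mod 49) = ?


8 - 84 = -76
-76 mod 49 = 22


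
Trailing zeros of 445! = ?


floor(445/5) = 89
floor(445/25) = 17
floor(445/125) = 3
Total = 109

109 trailing zeros


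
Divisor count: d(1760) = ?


1760 = 2^5 × 5^1 × 11^1
d(1760) = (5+1) × (1+1) × (1+1) = 24

24 divisors


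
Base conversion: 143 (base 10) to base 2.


143 (base 10) = 143 (decimal)
143 (decimal) = 10001111 (base 2)


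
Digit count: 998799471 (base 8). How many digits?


998799471 in base 8 = 7342074157
Number of digits = 10

10 digits (base 8)


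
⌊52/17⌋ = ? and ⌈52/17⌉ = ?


52/17 = 3.0588
floor = 3
ceil = 4

floor = 3, ceil = 4


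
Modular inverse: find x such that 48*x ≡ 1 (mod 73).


Use the extended Euclidean algorithm on (73, 48); each row r = 73*s + 48*t:
r=73, s=1, t=0
r=48, s=0, t=1
q=1: r=25, s=1, t=-1   [73*(1) + 48*(-1) = 25]
q=1: r=23, s=-1, t=2   [73*(-1) + 48*(2) = 23]
q=1: r=2, s=2, t=-3   [73*(2) + 48*(-3) = 2]
q=11: r=1, s=-23, t=35   [73*(-23) + 48*(35) = 1]
q=2: r=0, s=48, t=-73   [73*(48) + 48*(-73) = 0]
GCD = 1 with t = 35, so 48*(35) ≡ 1 (mod 73)
Inverse = 35 mod 73 = 35
Check: 48 * 35 = 1680 ≡ 1 (mod 73)

48^(-1) ≡ 35 (mod 73)
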